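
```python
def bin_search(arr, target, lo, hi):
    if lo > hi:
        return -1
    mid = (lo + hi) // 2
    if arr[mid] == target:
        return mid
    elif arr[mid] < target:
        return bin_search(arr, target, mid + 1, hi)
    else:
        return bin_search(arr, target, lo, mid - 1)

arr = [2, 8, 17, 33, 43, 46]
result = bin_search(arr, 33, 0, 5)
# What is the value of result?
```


bin_search(arr, 33, 0, 5)
lo=0, hi=5, mid=2, arr[mid]=17
17 < 33, search right half
lo=3, hi=5, mid=4, arr[mid]=43
43 > 33, search left half
lo=3, hi=3, mid=3, arr[mid]=33
arr[3] == 33, found at index 3
= 3


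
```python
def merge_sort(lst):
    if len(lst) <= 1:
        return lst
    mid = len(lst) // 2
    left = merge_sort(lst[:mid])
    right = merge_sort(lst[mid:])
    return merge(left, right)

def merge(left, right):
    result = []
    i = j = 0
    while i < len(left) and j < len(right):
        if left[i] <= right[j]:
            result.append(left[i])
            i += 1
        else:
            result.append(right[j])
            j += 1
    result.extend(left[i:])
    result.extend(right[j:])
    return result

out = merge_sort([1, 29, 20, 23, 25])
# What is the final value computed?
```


merge_sort([1, 29, 20, 23, 25])
Split into [1, 29] and [20, 23, 25]
Left sorted: [1, 29]
Right sorted: [20, 23, 25]
Merge [1, 29] and [20, 23, 25]
= [1, 20, 23, 25, 29]


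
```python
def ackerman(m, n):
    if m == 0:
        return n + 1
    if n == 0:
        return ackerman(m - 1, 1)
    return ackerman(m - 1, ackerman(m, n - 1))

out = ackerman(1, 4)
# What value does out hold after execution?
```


ackerman(1, 4)
= ackerman(0, ackerman(1, 3))
First compute ackerman(1, 3) = 5
= ackerman(0, 5)
= 6


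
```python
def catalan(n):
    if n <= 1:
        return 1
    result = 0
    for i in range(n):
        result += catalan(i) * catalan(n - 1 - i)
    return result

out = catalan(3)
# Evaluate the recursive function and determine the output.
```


catalan(3)
= sum of catalan(i) * catalan(3-1-i) for i in 0..2
First compute sub-values bottom-up:
  catalan(0) = 1, catalan(1) = 1
  catalan(2) = 1*1 + 1*1 = 2
Now catalan(3):
  catalan(0)*catalan(2) = 1*2 = 2
  catalan(1)*catalan(1) = 1*1 = 1
  catalan(2)*catalan(0) = 2*1 = 2
= 2 + 1 + 2
= 5


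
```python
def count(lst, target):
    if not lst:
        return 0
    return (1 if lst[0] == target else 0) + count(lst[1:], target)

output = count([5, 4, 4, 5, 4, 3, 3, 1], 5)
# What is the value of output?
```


count([5, 4, 4, 5, 4, 3, 3, 1], 5)
lst[0]=5 == 5: 1 + count([4, 4, 5, 4, 3, 3, 1], 5)
lst[0]=4 != 5: 0 + count([4, 5, 4, 3, 3, 1], 5)
lst[0]=4 != 5: 0 + count([5, 4, 3, 3, 1], 5)
lst[0]=5 == 5: 1 + count([4, 3, 3, 1], 5)
lst[0]=4 != 5: 0 + count([3, 3, 1], 5)
lst[0]=3 != 5: 0 + count([3, 1], 5)
lst[0]=3 != 5: 0 + count([1], 5)
lst[0]=1 != 5: 0 + count([], 5)
= 2


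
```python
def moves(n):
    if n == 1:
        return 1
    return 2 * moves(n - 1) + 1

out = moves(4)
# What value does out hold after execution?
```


moves(4)
= 2 * moves(3) + 1
= 2 * (2 * moves(2) + 1) + 1
= 2 * (2 * (2 * moves(1) + 1) + 1) + 1
Now compute bottom-up:
moves(1) = 1
moves(2) = 2 * 1 + 1 = 3
moves(3) = 2 * 3 + 1 = 7
moves(4) = 2 * 7 + 1 = 15
= 15


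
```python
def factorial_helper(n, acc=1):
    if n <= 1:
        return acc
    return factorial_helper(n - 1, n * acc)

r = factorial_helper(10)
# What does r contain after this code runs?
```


factorial_helper(10, 1)
= factorial_helper(9, 10 * 1) = factorial_helper(9, 10)
= factorial_helper(8, 9 * 10) = factorial_helper(8, 90)
= factorial_helper(7, 8 * 90) = factorial_helper(7, 720)
= factorial_helper(6, 7 * 720) = factorial_helper(6, 5040)
= factorial_helper(5, 6 * 5040) = factorial_helper(5, 30240)
= factorial_helper(4, 5 * 30240) = factorial_helper(4, 151200)
= factorial_helper(3, 4 * 151200) = factorial_helper(3, 604800)
= factorial_helper(2, 3 * 604800) = factorial_helper(2, 1814400)
= factorial_helper(1, 2 * 1814400) = factorial_helper(1, 3628800)
n <= 1, return acc = 3628800


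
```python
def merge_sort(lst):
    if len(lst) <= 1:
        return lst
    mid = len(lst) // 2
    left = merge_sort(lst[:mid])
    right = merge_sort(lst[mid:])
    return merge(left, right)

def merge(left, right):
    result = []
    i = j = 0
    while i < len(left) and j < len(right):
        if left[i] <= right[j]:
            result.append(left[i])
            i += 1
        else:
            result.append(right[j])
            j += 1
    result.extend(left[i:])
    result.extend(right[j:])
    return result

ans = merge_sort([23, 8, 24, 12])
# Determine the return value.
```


merge_sort([23, 8, 24, 12])
Split into [23, 8] and [24, 12]
Left sorted: [8, 23]
Right sorted: [12, 24]
Merge [8, 23] and [12, 24]
= [8, 12, 23, 24]


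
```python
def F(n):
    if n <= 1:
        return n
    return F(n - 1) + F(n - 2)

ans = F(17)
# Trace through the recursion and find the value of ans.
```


F(17)
= F(16) + F(15)
= (F(15) + F(14)) + F(15)
Computing bottom-up: F(0)=0, F(1)=1, F(2)=1, F(3)=2, F(4)=3, F(5)=5, F(6)=8, F(7)=13, F(8)=21, F(9)=34, F(10)=55, F(11)=89, F(12)=144, F(13)=233, F(14)=377, F(15)=610, F(16)=987, F(17)=1597
= 1597


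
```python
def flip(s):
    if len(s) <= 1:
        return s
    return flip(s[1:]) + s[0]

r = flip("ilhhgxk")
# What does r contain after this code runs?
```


flip("ilhhgxk")
= flip("lhhgxk") + "i"
= flip("hhgxk") + "l" + "i"
= flip("hgxk") + "h" + "l" + "i"
= flip("gxk") + "h" + "h" + "l" + "i"
= flip("xk") + "g" + "h" + "h" + "l" + "i"
= flip("k") + "x" + "g" + "h" + "h" + "l" + "i"
= "k" + "x" + "g" + "h" + "h" + "l" + "i"
= "kxghhli"


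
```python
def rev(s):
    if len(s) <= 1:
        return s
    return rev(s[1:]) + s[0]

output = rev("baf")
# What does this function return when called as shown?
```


rev("baf")
= rev("af") + "b"
= rev("f") + "a" + "b"
= "f" + "a" + "b"
= "fab"


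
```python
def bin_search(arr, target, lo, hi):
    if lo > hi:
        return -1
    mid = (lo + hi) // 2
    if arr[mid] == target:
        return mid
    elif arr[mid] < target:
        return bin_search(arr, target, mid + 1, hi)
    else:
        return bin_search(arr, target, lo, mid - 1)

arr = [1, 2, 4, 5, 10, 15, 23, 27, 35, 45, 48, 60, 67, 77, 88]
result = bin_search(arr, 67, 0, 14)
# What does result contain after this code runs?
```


bin_search(arr, 67, 0, 14)
lo=0, hi=14, mid=7, arr[mid]=27
27 < 67, search right half
lo=8, hi=14, mid=11, arr[mid]=60
60 < 67, search right half
lo=12, hi=14, mid=13, arr[mid]=77
77 > 67, search left half
lo=12, hi=12, mid=12, arr[mid]=67
arr[12] == 67, found at index 12
= 12


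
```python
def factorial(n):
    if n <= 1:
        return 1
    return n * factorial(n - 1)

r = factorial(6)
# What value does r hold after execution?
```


factorial(6)
= 6 * factorial(5)
= 6 * 5 * factorial(4)
= 6 * 5 * 4 * factorial(3)
= 6 * 5 * 4 * 3 * factorial(2)
= 6 * 5 * 4 * 3 * 2 * factorial(1)
= 6 * 5 * 4 * 3 * 2 * 1
= 720


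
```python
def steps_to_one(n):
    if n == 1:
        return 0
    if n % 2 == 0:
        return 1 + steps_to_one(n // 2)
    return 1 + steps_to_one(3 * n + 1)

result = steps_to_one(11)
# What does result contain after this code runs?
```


steps_to_one(11)
11 is odd -> 3*11+1 = 34 -> steps_to_one(34)
34 is even -> steps_to_one(17)
17 is odd -> 3*17+1 = 52 -> steps_to_one(52)
52 is even -> steps_to_one(26)
26 is even -> steps_to_one(13)
13 is odd -> 3*13+1 = 40 -> steps_to_one(40)
40 is even -> steps_to_one(20)
20 is even -> steps_to_one(10)
10 is even -> steps_to_one(5)
5 is odd -> 3*5+1 = 16 -> steps_to_one(16)
16 is even -> steps_to_one(8)
8 is even -> steps_to_one(4)
4 is even -> steps_to_one(2)
2 is even -> steps_to_one(1)
Reached 1 after 14 steps
= 14


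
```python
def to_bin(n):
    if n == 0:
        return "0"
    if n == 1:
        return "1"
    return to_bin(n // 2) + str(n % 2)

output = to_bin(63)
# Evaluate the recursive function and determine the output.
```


to_bin(63)
= to_bin(31) + "1"
= to_bin(15) + "1" + "1"
= to_bin(7) + "1" + "1" + "1"
= to_bin(3) + "1" + "1" + "1" + "1"
= to_bin(1) + "1" + "1" + "1" + "1" + "1"
= "1" + "1" + "1" + "1" + "1" + "1"
= "111111"


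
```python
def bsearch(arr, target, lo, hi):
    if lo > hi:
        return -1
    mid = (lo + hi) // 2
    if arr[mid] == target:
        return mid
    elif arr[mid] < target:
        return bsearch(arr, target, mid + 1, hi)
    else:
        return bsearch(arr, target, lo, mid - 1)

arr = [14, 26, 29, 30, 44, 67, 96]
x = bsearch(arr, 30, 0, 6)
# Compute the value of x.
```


bsearch(arr, 30, 0, 6)
lo=0, hi=6, mid=3, arr[mid]=30
arr[3] == 30, found at index 3
= 3


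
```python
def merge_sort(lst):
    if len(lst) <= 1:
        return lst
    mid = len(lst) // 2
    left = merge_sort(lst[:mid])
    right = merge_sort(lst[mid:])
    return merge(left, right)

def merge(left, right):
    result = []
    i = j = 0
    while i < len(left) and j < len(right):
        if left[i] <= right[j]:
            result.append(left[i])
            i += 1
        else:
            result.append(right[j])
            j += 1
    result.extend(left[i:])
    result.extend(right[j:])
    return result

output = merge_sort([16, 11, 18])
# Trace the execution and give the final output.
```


merge_sort([16, 11, 18])
Split into [16] and [11, 18]
Left sorted: [16]
Right sorted: [11, 18]
Merge [16] and [11, 18]
= [11, 16, 18]


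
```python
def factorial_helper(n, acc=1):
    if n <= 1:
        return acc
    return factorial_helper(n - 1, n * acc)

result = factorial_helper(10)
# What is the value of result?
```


factorial_helper(10, 1)
= factorial_helper(9, 10 * 1) = factorial_helper(9, 10)
= factorial_helper(8, 9 * 10) = factorial_helper(8, 90)
= factorial_helper(7, 8 * 90) = factorial_helper(7, 720)
= factorial_helper(6, 7 * 720) = factorial_helper(6, 5040)
= factorial_helper(5, 6 * 5040) = factorial_helper(5, 30240)
= factorial_helper(4, 5 * 30240) = factorial_helper(4, 151200)
= factorial_helper(3, 4 * 151200) = factorial_helper(3, 604800)
= factorial_helper(2, 3 * 604800) = factorial_helper(2, 1814400)
= factorial_helper(1, 2 * 1814400) = factorial_helper(1, 3628800)
n <= 1, return acc = 3628800


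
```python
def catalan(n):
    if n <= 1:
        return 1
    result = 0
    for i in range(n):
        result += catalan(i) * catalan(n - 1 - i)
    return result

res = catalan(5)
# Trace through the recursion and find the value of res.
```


catalan(5)
= sum of catalan(i) * catalan(5-1-i) for i in 0..4
First compute sub-values bottom-up:
  catalan(0) = 1, catalan(1) = 1
  catalan(2) = 1*1 + 1*1 = 2
  catalan(3) = 1*2 + 1*1 + 2*1 = 5
  catalan(4) = 1*5 + 1*2 + 2*1 + 5*1 = 14
Now catalan(5):
  catalan(0)*catalan(4) = 1*14 = 14
  catalan(1)*catalan(3) = 1*5 = 5
  catalan(2)*catalan(2) = 2*2 = 4
  catalan(3)*catalan(1) = 5*1 = 5
  catalan(4)*catalan(0) = 14*1 = 14
= 14 + 5 + 4 + 5 + 14
= 42


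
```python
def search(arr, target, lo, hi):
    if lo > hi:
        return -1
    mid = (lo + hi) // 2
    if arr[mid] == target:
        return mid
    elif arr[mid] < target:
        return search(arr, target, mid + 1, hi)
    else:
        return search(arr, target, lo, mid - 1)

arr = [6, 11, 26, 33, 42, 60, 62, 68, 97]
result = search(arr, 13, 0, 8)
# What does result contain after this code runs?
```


search(arr, 13, 0, 8)
lo=0, hi=8, mid=4, arr[mid]=42
42 > 13, search left half
lo=0, hi=3, mid=1, arr[mid]=11
11 < 13, search right half
lo=2, hi=3, mid=2, arr[mid]=26
26 > 13, search left half
lo > hi, target not found, return -1
= -1


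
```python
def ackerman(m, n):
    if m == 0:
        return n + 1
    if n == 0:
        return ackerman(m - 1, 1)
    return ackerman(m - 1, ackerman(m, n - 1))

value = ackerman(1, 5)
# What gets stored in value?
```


ackerman(1, 5)
= ackerman(0, ackerman(1, 4))
First compute ackerman(1, 4) = 6
= ackerman(0, 6)
= 7


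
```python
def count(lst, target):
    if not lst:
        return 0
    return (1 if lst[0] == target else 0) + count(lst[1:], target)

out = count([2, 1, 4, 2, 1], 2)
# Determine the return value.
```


count([2, 1, 4, 2, 1], 2)
lst[0]=2 == 2: 1 + count([1, 4, 2, 1], 2)
lst[0]=1 != 2: 0 + count([4, 2, 1], 2)
lst[0]=4 != 2: 0 + count([2, 1], 2)
lst[0]=2 == 2: 1 + count([1], 2)
lst[0]=1 != 2: 0 + count([], 2)
= 2


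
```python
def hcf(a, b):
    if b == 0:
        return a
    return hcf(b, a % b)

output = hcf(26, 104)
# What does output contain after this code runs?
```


hcf(26, 104)
= hcf(104, 26 % 104) = hcf(104, 26)
= hcf(26, 104 % 26) = hcf(26, 0)
b == 0, return a = 26


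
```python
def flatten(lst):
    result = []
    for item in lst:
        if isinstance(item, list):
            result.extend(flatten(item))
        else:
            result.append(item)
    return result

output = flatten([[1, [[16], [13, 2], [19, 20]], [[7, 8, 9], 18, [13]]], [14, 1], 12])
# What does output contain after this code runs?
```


flatten([[1, [[16], [13, 2], [19, 20]], [[7, 8, 9], 18, [13]]], [14, 1], 12])
Processing each element:
  [1, [[16], [13, 2], [19, 20]], [[7, 8, 9], 18, [13]]] is a list -> flatten recursively -> [1, 16, 13, 2, 19, 20, 7, 8, 9, 18, 13]
  [14, 1] is a list -> flatten recursively -> [14, 1]
  12 is not a list -> append 12
= [1, 16, 13, 2, 19, 20, 7, 8, 9, 18, 13, 14, 1, 12]


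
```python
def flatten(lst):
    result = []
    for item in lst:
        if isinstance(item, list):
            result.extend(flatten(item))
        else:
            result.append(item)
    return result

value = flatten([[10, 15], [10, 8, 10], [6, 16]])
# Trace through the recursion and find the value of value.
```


flatten([[10, 15], [10, 8, 10], [6, 16]])
Processing each element:
  [10, 15] is a list -> flatten recursively -> [10, 15]
  [10, 8, 10] is a list -> flatten recursively -> [10, 8, 10]
  [6, 16] is a list -> flatten recursively -> [6, 16]
= [10, 15, 10, 8, 10, 6, 16]


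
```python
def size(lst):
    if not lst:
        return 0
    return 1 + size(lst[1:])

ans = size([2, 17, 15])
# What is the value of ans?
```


size([2, 17, 15])
= 1 + size([17, 15])
= 1 + 1 + size([15])
= 1 + 1 + 1 + size([])
= 1 + 1 + 1 + 0
= 3


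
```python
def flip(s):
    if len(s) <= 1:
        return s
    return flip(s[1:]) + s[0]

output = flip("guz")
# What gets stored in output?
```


flip("guz")
= flip("uz") + "g"
= flip("z") + "u" + "g"
= "z" + "u" + "g"
= "zug"


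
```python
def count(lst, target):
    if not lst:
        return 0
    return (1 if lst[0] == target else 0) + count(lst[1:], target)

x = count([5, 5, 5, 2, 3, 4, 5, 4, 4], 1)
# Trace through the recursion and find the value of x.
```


count([5, 5, 5, 2, 3, 4, 5, 4, 4], 1)
lst[0]=5 != 1: 0 + count([5, 5, 2, 3, 4, 5, 4, 4], 1)
lst[0]=5 != 1: 0 + count([5, 2, 3, 4, 5, 4, 4], 1)
lst[0]=5 != 1: 0 + count([2, 3, 4, 5, 4, 4], 1)
lst[0]=2 != 1: 0 + count([3, 4, 5, 4, 4], 1)
lst[0]=3 != 1: 0 + count([4, 5, 4, 4], 1)
lst[0]=4 != 1: 0 + count([5, 4, 4], 1)
lst[0]=5 != 1: 0 + count([4, 4], 1)
lst[0]=4 != 1: 0 + count([4], 1)
lst[0]=4 != 1: 0 + count([], 1)
= 0


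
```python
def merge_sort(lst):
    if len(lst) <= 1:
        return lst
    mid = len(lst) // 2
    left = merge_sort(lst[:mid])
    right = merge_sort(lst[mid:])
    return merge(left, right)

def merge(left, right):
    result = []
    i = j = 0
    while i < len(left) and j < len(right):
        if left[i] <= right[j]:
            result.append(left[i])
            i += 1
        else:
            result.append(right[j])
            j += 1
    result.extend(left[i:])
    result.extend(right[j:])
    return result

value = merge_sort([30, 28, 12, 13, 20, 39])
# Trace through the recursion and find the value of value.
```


merge_sort([30, 28, 12, 13, 20, 39])
Split into [30, 28, 12] and [13, 20, 39]
Left sorted: [12, 28, 30]
Right sorted: [13, 20, 39]
Merge [12, 28, 30] and [13, 20, 39]
= [12, 13, 20, 28, 30, 39]


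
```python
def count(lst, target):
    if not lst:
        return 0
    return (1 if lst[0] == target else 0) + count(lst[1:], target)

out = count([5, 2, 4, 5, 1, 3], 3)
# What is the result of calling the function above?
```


count([5, 2, 4, 5, 1, 3], 3)
lst[0]=5 != 3: 0 + count([2, 4, 5, 1, 3], 3)
lst[0]=2 != 3: 0 + count([4, 5, 1, 3], 3)
lst[0]=4 != 3: 0 + count([5, 1, 3], 3)
lst[0]=5 != 3: 0 + count([1, 3], 3)
lst[0]=1 != 3: 0 + count([3], 3)
lst[0]=3 == 3: 1 + count([], 3)
= 1


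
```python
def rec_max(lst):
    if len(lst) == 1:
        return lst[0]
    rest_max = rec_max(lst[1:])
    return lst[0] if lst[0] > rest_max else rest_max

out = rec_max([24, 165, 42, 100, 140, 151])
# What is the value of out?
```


rec_max([24, 165, 42, 100, 140, 151])
= compare 24 with rec_max([165, 42, 100, 140, 151])
= compare 165 with rec_max([42, 100, 140, 151])
= compare 42 with rec_max([100, 140, 151])
= compare 100 with rec_max([140, 151])
= compare 140 with rec_max([151])
Base: rec_max([151]) = 151
compare 140 with 151: max = 151
compare 100 with 151: max = 151
compare 42 with 151: max = 151
compare 165 with 151: max = 165
compare 24 with 165: max = 165
= 165


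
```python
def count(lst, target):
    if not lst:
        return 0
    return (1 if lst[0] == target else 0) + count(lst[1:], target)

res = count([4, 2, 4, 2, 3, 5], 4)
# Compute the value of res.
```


count([4, 2, 4, 2, 3, 5], 4)
lst[0]=4 == 4: 1 + count([2, 4, 2, 3, 5], 4)
lst[0]=2 != 4: 0 + count([4, 2, 3, 5], 4)
lst[0]=4 == 4: 1 + count([2, 3, 5], 4)
lst[0]=2 != 4: 0 + count([3, 5], 4)
lst[0]=3 != 4: 0 + count([5], 4)
lst[0]=5 != 4: 0 + count([], 4)
= 2


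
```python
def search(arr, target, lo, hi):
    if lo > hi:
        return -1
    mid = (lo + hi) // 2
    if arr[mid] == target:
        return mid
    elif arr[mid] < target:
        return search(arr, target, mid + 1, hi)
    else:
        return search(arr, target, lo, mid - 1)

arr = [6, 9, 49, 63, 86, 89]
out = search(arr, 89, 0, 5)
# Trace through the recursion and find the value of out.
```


search(arr, 89, 0, 5)
lo=0, hi=5, mid=2, arr[mid]=49
49 < 89, search right half
lo=3, hi=5, mid=4, arr[mid]=86
86 < 89, search right half
lo=5, hi=5, mid=5, arr[mid]=89
arr[5] == 89, found at index 5
= 5


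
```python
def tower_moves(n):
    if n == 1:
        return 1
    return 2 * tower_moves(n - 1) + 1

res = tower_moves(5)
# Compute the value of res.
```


tower_moves(5)
= 2 * tower_moves(4) + 1
= 2 * (2 * tower_moves(3) + 1) + 1
= 2 * (2 * (2 * tower_moves(2) + 1) + 1) + 1
= 2 * (2 * (2 * (2 * tower_moves(1) + 1) + 1) + 1) + 1
Now compute bottom-up:
tower_moves(1) = 1
tower_moves(2) = 2 * 1 + 1 = 3
tower_moves(3) = 2 * 3 + 1 = 7
tower_moves(4) = 2 * 7 + 1 = 15
tower_moves(5) = 2 * 15 + 1 = 31
= 31


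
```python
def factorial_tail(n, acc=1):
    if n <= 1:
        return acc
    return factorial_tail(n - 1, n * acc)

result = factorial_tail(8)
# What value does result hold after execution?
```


factorial_tail(8, 1)
= factorial_tail(7, 8 * 1) = factorial_tail(7, 8)
= factorial_tail(6, 7 * 8) = factorial_tail(6, 56)
= factorial_tail(5, 6 * 56) = factorial_tail(5, 336)
= factorial_tail(4, 5 * 336) = factorial_tail(4, 1680)
= factorial_tail(3, 4 * 1680) = factorial_tail(3, 6720)
= factorial_tail(2, 3 * 6720) = factorial_tail(2, 20160)
= factorial_tail(1, 2 * 20160) = factorial_tail(1, 40320)
n <= 1, return acc = 40320


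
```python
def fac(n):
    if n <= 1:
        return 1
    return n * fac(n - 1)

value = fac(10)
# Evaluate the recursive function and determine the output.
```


fac(10)
= 10 * fac(9)
= 10 * 9 * fac(8)
= 10 * 9 * 8 * fac(7)
= 10 * 9 * 8 * 7 * fac(6)
= 10 * 9 * 8 * 7 * 6 * fac(5)
= 10 * 9 * 8 * 7 * 6 * 5 * fac(4)
= 10 * 9 * 8 * 7 * 6 * 5 * 4 * fac(3)
= 10 * 9 * 8 * 7 * 6 * 5 * 4 * 3 * fac(2)
= 10 * 9 * 8 * 7 * 6 * 5 * 4 * 3 * 2 * fac(1)
= 10 * 9 * 8 * 7 * 6 * 5 * 4 * 3 * 2 * 1
= 3628800


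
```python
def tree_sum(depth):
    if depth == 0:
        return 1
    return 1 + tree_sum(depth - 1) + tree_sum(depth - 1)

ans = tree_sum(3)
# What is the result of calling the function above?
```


tree_sum(3)
= 1 + tree_sum(2) + tree_sum(2)
= 1 + 2 * tree_sum(2)
tree_sum(k) = 2^(k+1) - 1
tree_sum(0) = 1
tree_sum(1) = 3
tree_sum(2) = 7
tree_sum(3) = 15
tree_sum(3) = 2^4 - 1 = 15


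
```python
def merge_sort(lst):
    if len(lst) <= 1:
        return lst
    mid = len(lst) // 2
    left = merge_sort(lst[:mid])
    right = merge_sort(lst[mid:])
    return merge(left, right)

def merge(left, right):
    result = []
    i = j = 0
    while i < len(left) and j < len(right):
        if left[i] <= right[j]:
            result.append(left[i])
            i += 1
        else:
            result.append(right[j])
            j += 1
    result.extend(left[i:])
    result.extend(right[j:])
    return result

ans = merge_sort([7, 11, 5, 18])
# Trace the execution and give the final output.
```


merge_sort([7, 11, 5, 18])
Split into [7, 11] and [5, 18]
Left sorted: [7, 11]
Right sorted: [5, 18]
Merge [7, 11] and [5, 18]
= [5, 7, 11, 18]


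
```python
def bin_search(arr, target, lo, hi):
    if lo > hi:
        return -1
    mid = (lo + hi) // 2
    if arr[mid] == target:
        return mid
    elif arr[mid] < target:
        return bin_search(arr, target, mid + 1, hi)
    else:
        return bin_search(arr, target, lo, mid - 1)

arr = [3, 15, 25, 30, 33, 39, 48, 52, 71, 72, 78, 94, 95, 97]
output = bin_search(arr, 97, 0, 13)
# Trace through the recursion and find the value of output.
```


bin_search(arr, 97, 0, 13)
lo=0, hi=13, mid=6, arr[mid]=48
48 < 97, search right half
lo=7, hi=13, mid=10, arr[mid]=78
78 < 97, search right half
lo=11, hi=13, mid=12, arr[mid]=95
95 < 97, search right half
lo=13, hi=13, mid=13, arr[mid]=97
arr[13] == 97, found at index 13
= 13


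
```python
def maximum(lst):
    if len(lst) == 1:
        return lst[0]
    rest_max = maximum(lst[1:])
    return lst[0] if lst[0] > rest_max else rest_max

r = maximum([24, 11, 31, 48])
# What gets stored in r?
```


maximum([24, 11, 31, 48])
= compare 24 with maximum([11, 31, 48])
= compare 11 with maximum([31, 48])
= compare 31 with maximum([48])
Base: maximum([48]) = 48
compare 31 with 48: max = 48
compare 11 with 48: max = 48
compare 24 with 48: max = 48
= 48


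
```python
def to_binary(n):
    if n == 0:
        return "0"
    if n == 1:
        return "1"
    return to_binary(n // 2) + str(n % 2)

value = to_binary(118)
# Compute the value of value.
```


to_binary(118)
= to_binary(59) + "0"
= to_binary(29) + "1" + "0"
= to_binary(14) + "1" + "1" + "0"
= to_binary(7) + "0" + "1" + "1" + "0"
= to_binary(3) + "1" + "0" + "1" + "1" + "0"
= to_binary(1) + "1" + "1" + "0" + "1" + "1" + "0"
= "1" + "1" + "1" + "0" + "1" + "1" + "0"
= "1110110"


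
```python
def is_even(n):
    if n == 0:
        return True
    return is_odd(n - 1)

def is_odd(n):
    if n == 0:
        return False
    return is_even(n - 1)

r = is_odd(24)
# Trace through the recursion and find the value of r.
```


is_odd(24)
= is_even(23)
= is_odd(22)
= is_even(21)
= is_odd(20)
= is_even(19)
= is_odd(18)
= is_even(17)
= is_odd(16)
= is_even(15)
= is_odd(14)
= is_even(13)
= is_odd(12)
= is_even(11)
= is_odd(10)
= is_even(9)
= is_odd(8)
= is_even(7)
= is_odd(6)
= is_even(5)
= is_odd(4)
= is_even(3)
= is_odd(2)
= is_even(1)
= is_odd(0)
n == 0: return False
= False


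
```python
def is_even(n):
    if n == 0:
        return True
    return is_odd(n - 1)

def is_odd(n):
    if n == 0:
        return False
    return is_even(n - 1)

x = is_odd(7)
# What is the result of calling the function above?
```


is_odd(7)
= is_even(6)
= is_odd(5)
= is_even(4)
= is_odd(3)
= is_even(2)
= is_odd(1)
= is_even(0)
n == 0: return True
= True


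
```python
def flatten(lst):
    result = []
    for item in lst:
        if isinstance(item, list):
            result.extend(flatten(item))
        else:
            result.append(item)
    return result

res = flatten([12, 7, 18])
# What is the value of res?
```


flatten([12, 7, 18])
Processing each element:
  12 is not a list -> append 12
  7 is not a list -> append 7
  18 is not a list -> append 18
= [12, 7, 18]


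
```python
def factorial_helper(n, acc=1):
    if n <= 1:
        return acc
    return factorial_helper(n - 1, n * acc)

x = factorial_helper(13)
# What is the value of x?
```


factorial_helper(13, 1)
= factorial_helper(12, 13 * 1) = factorial_helper(12, 13)
= factorial_helper(11, 12 * 13) = factorial_helper(11, 156)
= factorial_helper(10, 11 * 156) = factorial_helper(10, 1716)
= factorial_helper(9, 10 * 1716) = factorial_helper(9, 17160)
= factorial_helper(8, 9 * 17160) = factorial_helper(8, 154440)
= factorial_helper(7, 8 * 154440) = factorial_helper(7, 1235520)
= factorial_helper(6, 7 * 1235520) = factorial_helper(6, 8648640)
= factorial_helper(5, 6 * 8648640) = factorial_helper(5, 51891840)
= factorial_helper(4, 5 * 51891840) = factorial_helper(4, 259459200)
= factorial_helper(3, 4 * 259459200) = factorial_helper(3, 1037836800)
= factorial_helper(2, 3 * 1037836800) = factorial_helper(2, 3113510400)
= factorial_helper(1, 2 * 3113510400) = factorial_helper(1, 6227020800)
n <= 1, return acc = 6227020800


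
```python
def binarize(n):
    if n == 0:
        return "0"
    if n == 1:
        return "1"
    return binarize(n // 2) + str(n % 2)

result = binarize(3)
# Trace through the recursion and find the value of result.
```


binarize(3)
= binarize(1) + "1"
= "1" + "1"
= "11"


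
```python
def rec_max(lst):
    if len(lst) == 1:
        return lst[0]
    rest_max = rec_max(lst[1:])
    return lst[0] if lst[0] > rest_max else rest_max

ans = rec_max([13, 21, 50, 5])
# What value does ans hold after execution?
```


rec_max([13, 21, 50, 5])
= compare 13 with rec_max([21, 50, 5])
= compare 21 with rec_max([50, 5])
= compare 50 with rec_max([5])
Base: rec_max([5]) = 5
compare 50 with 5: max = 50
compare 21 with 50: max = 50
compare 13 with 50: max = 50
= 50


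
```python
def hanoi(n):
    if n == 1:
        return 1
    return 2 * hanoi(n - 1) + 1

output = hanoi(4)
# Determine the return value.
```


hanoi(4)
= 2 * hanoi(3) + 1
= 2 * (2 * hanoi(2) + 1) + 1
= 2 * (2 * (2 * hanoi(1) + 1) + 1) + 1
Now compute bottom-up:
hanoi(1) = 1
hanoi(2) = 2 * 1 + 1 = 3
hanoi(3) = 2 * 3 + 1 = 7
hanoi(4) = 2 * 7 + 1 = 15
= 15


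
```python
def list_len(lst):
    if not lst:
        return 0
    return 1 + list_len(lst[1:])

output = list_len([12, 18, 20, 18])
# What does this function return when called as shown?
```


list_len([12, 18, 20, 18])
= 1 + list_len([18, 20, 18])
= 1 + 1 + list_len([20, 18])
= 1 + 1 + 1 + list_len([18])
= 1 + 1 + 1 + 1 + list_len([])
= 1 + 1 + 1 + 1 + 0
= 4


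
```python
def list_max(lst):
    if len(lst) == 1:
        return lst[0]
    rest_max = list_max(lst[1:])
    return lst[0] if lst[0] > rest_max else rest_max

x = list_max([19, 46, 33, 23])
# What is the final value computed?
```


list_max([19, 46, 33, 23])
= compare 19 with list_max([46, 33, 23])
= compare 46 with list_max([33, 23])
= compare 33 with list_max([23])
Base: list_max([23]) = 23
compare 33 with 23: max = 33
compare 46 with 33: max = 46
compare 19 with 46: max = 46
= 46


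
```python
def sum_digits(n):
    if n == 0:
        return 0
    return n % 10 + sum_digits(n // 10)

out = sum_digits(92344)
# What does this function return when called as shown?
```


sum_digits(92344)
= 4 + sum_digits(9234)
= 4 + 4 + sum_digits(923)
= 4 + 4 + 3 + sum_digits(92)
= 4 + 4 + 3 + 2 + sum_digits(9)
= 4 + 4 + 3 + 2 + 9 + sum_digits(0)
= 4 + 4 + 3 + 2 + 9 + 0
= 22


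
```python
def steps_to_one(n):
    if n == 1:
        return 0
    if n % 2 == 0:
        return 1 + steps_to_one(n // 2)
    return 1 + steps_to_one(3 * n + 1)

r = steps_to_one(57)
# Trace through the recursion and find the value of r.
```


steps_to_one(57)
57 is odd -> 3*57+1 = 172 -> steps_to_one(172)
172 is even -> steps_to_one(86)
86 is even -> steps_to_one(43)
43 is odd -> 3*43+1 = 130 -> steps_to_one(130)
130 is even -> steps_to_one(65)
65 is odd -> 3*65+1 = 196 -> steps_to_one(196)
196 is even -> steps_to_one(98)
98 is even -> steps_to_one(49)
49 is odd -> 3*49+1 = 148 -> steps_to_one(148)
148 is even -> steps_to_one(74)
74 is even -> steps_to_one(37)
37 is odd -> 3*37+1 = 112 -> steps_to_one(112)
112 is even -> steps_to_one(56)
56 is even -> steps_to_one(28)
28 is even -> steps_to_one(14)
14 is even -> steps_to_one(7)
7 is odd -> 3*7+1 = 22 -> steps_to_one(22)
22 is even -> steps_to_one(11)
11 is odd -> 3*11+1 = 34 -> steps_to_one(34)
34 is even -> steps_to_one(17)
17 is odd -> 3*17+1 = 52 -> steps_to_one(52)
52 is even -> steps_to_one(26)
26 is even -> steps_to_one(13)
13 is odd -> 3*13+1 = 40 -> steps_to_one(40)
40 is even -> steps_to_one(20)
20 is even -> steps_to_one(10)
10 is even -> steps_to_one(5)
5 is odd -> 3*5+1 = 16 -> steps_to_one(16)
16 is even -> steps_to_one(8)
8 is even -> steps_to_one(4)
4 is even -> steps_to_one(2)
2 is even -> steps_to_one(1)
Reached 1 after 32 steps
= 32


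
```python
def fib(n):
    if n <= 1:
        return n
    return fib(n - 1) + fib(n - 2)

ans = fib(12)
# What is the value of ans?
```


fib(12)
= fib(11) + fib(10)
= (fib(10) + fib(9)) + fib(10)
Computing bottom-up: fib(0)=0, fib(1)=1, fib(2)=1, fib(3)=2, fib(4)=3, fib(5)=5, fib(6)=8, fib(7)=13, fib(8)=21, fib(9)=34, fib(10)=55, fib(11)=89, fib(12)=144
= 144


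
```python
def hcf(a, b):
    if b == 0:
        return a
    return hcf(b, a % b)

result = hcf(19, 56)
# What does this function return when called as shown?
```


hcf(19, 56)
= hcf(56, 19 % 56) = hcf(56, 19)
= hcf(19, 56 % 19) = hcf(19, 18)
= hcf(18, 19 % 18) = hcf(18, 1)
= hcf(1, 18 % 1) = hcf(1, 0)
b == 0, return a = 1


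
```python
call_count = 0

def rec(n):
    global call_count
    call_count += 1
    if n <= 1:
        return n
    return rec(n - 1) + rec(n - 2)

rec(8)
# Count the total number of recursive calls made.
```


rec(8) calls rec(7) and rec(6); each non-base call branches into two more.
Let C(k) = total number of calls made by rec(k), including the call to rec(k) itself.
Base cases: C(0) = 1, C(1) = 1
Recurrence: C(k) = 1 + C(k-1) + C(k-2)
  C(2) = 1 + C(1) + C(0) = 1 + 1 + 1 = 3
  C(3) = 1 + C(2) + C(1) = 1 + 3 + 1 = 5
  C(4) = 1 + C(3) + C(2) = 1 + 5 + 3 = 9
  C(5) = 1 + C(4) + C(3) = 1 + 9 + 5 = 15
  C(6) = 1 + C(5) + C(4) = 1 + 15 + 9 = 25
  C(7) = 1 + C(6) + C(5) = 1 + 25 + 15 = 41
  C(8) = 1 + C(7) + C(6) = 1 + 41 + 25 = 67
Total calls = C(8) = 67


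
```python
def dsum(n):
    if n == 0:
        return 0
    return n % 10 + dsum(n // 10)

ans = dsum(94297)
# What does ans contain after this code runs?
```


dsum(94297)
= 7 + dsum(9429)
= 7 + 9 + dsum(942)
= 7 + 9 + 2 + dsum(94)
= 7 + 9 + 2 + 4 + dsum(9)
= 7 + 9 + 2 + 4 + 9 + dsum(0)
= 7 + 9 + 2 + 4 + 9 + 0
= 31


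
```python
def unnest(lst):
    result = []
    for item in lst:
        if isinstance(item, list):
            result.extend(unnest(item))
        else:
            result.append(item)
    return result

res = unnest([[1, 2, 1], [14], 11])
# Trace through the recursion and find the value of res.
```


unnest([[1, 2, 1], [14], 11])
Processing each element:
  [1, 2, 1] is a list -> unnest recursively -> [1, 2, 1]
  [14] is a list -> unnest recursively -> [14]
  11 is not a list -> append 11
= [1, 2, 1, 14, 11]


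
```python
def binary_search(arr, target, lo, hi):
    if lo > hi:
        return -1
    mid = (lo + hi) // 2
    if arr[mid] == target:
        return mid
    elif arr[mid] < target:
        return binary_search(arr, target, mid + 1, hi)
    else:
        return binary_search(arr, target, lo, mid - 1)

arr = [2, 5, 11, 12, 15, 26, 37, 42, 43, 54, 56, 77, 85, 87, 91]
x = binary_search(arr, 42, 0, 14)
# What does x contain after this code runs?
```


binary_search(arr, 42, 0, 14)
lo=0, hi=14, mid=7, arr[mid]=42
arr[7] == 42, found at index 7
= 7


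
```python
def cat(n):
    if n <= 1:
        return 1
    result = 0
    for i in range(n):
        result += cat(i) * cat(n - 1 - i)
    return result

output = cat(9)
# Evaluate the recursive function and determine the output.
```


cat(9)
= sum of cat(i) * cat(9-1-i) for i in 0..8
First compute sub-values bottom-up:
  cat(0) = 1, cat(1) = 1
  cat(2) = 1*1 + 1*1 = 2
  cat(3) = 1*2 + 1*1 + 2*1 = 5
  cat(4) = 1*5 + 1*2 + 2*1 + 5*1 = 14
  cat(5) = 1*14 + 1*5 + 2*2 + 5*1 + 14*1 = 42
  cat(6) = 1*42 + 1*14 + 2*5 + 5*2 + 14*1 + 42*1 = 132
  cat(7) = 1*132 + 1*42 + 2*14 + 5*5 + 14*2 + 42*1 + 132*1 = 429
  cat(8) = 1*429 + 1*132 + 2*42 + 5*14 + 14*5 + 42*2 + 132*1 + 429*1 = 1430
Now cat(9):
  cat(0)*cat(8) = 1*1430 = 1430
  cat(1)*cat(7) = 1*429 = 429
  cat(2)*cat(6) = 2*132 = 264
  cat(3)*cat(5) = 5*42 = 210
  cat(4)*cat(4) = 14*14 = 196
  cat(5)*cat(3) = 42*5 = 210
  cat(6)*cat(2) = 132*2 = 264
  cat(7)*cat(1) = 429*1 = 429
  cat(8)*cat(0) = 1430*1 = 1430
= 1430 + 429 + 264 + 210 + 196 + 210 + 264 + 429 + 1430
= 4862


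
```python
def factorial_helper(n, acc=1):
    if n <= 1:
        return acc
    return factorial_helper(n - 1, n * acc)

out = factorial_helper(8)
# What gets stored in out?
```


factorial_helper(8, 1)
= factorial_helper(7, 8 * 1) = factorial_helper(7, 8)
= factorial_helper(6, 7 * 8) = factorial_helper(6, 56)
= factorial_helper(5, 6 * 56) = factorial_helper(5, 336)
= factorial_helper(4, 5 * 336) = factorial_helper(4, 1680)
= factorial_helper(3, 4 * 1680) = factorial_helper(3, 6720)
= factorial_helper(2, 3 * 6720) = factorial_helper(2, 20160)
= factorial_helper(1, 2 * 20160) = factorial_helper(1, 40320)
n <= 1, return acc = 40320


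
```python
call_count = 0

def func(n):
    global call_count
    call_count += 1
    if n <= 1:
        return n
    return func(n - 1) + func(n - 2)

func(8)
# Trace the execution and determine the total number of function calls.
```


func(8) calls func(7) and func(6); each non-base call branches into two more.
Let C(k) = total number of calls made by func(k), including the call to func(k) itself.
Base cases: C(0) = 1, C(1) = 1
Recurrence: C(k) = 1 + C(k-1) + C(k-2)
  C(2) = 1 + C(1) + C(0) = 1 + 1 + 1 = 3
  C(3) = 1 + C(2) + C(1) = 1 + 3 + 1 = 5
  C(4) = 1 + C(3) + C(2) = 1 + 5 + 3 = 9
  C(5) = 1 + C(4) + C(3) = 1 + 9 + 5 = 15
  C(6) = 1 + C(5) + C(4) = 1 + 15 + 9 = 25
  C(7) = 1 + C(6) + C(5) = 1 + 25 + 15 = 41
  C(8) = 1 + C(7) + C(6) = 1 + 41 + 25 = 67
Total calls = C(8) = 67


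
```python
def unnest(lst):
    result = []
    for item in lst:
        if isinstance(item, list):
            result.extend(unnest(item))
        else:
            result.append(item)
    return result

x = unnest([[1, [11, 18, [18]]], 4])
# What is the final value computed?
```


unnest([[1, [11, 18, [18]]], 4])
Processing each element:
  [1, [11, 18, [18]]] is a list -> unnest recursively -> [1, 11, 18, 18]
  4 is not a list -> append 4
= [1, 11, 18, 18, 4]


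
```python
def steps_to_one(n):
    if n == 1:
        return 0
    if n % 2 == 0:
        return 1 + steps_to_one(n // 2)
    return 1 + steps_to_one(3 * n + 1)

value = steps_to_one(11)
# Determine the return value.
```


steps_to_one(11)
11 is odd -> 3*11+1 = 34 -> steps_to_one(34)
34 is even -> steps_to_one(17)
17 is odd -> 3*17+1 = 52 -> steps_to_one(52)
52 is even -> steps_to_one(26)
26 is even -> steps_to_one(13)
13 is odd -> 3*13+1 = 40 -> steps_to_one(40)
40 is even -> steps_to_one(20)
20 is even -> steps_to_one(10)
10 is even -> steps_to_one(5)
5 is odd -> 3*5+1 = 16 -> steps_to_one(16)
16 is even -> steps_to_one(8)
8 is even -> steps_to_one(4)
4 is even -> steps_to_one(2)
2 is even -> steps_to_one(1)
Reached 1 after 14 steps
= 14


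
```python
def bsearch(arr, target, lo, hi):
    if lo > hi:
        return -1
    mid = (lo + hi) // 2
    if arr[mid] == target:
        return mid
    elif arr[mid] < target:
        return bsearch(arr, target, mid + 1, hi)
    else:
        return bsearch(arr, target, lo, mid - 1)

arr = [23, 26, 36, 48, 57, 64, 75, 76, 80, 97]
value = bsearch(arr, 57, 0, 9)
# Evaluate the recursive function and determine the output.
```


bsearch(arr, 57, 0, 9)
lo=0, hi=9, mid=4, arr[mid]=57
arr[4] == 57, found at index 4
= 4


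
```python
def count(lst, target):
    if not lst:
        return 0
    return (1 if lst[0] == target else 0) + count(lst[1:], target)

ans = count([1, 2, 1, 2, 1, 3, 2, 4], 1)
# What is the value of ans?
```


count([1, 2, 1, 2, 1, 3, 2, 4], 1)
lst[0]=1 == 1: 1 + count([2, 1, 2, 1, 3, 2, 4], 1)
lst[0]=2 != 1: 0 + count([1, 2, 1, 3, 2, 4], 1)
lst[0]=1 == 1: 1 + count([2, 1, 3, 2, 4], 1)
lst[0]=2 != 1: 0 + count([1, 3, 2, 4], 1)
lst[0]=1 == 1: 1 + count([3, 2, 4], 1)
lst[0]=3 != 1: 0 + count([2, 4], 1)
lst[0]=2 != 1: 0 + count([4], 1)
lst[0]=4 != 1: 0 + count([], 1)
= 3


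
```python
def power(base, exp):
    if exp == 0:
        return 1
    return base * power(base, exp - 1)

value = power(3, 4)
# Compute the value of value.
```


power(3, 4)
= 3 * power(3, 3)
= 3 * 3 * power(3, 2)
= 3 * 3 * 3 * power(3, 1)
= 3 * 3 * 3 * 3 * power(3, 0)
= 3 * 3 * 3 * 3 * 1
= 81


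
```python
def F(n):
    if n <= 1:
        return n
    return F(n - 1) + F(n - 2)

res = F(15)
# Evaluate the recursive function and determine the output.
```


F(15)
= F(14) + F(13)
= (F(13) + F(12)) + F(13)
Computing bottom-up: F(0)=0, F(1)=1, F(2)=1, F(3)=2, F(4)=3, F(5)=5, F(6)=8, F(7)=13, F(8)=21, F(9)=34, F(10)=55, F(11)=89, F(12)=144, F(13)=233, F(14)=377, F(15)=610
= 610


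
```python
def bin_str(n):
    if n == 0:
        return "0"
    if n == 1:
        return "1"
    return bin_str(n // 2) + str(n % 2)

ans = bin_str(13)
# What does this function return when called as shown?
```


bin_str(13)
= bin_str(6) + "1"
= bin_str(3) + "0" + "1"
= bin_str(1) + "1" + "0" + "1"
= "1" + "1" + "0" + "1"
= "1101"


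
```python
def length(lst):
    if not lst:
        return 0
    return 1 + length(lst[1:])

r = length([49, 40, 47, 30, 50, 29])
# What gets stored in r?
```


length([49, 40, 47, 30, 50, 29])
= 1 + length([40, 47, 30, 50, 29])
= 1 + 1 + length([47, 30, 50, 29])
= 1 + 1 + 1 + length([30, 50, 29])
= 1 + 1 + 1 + 1 + length([50, 29])
= 1 + 1 + 1 + 1 + 1 + length([29])
= 1 + 1 + 1 + 1 + 1 + 1 + length([])
= 1 + 1 + 1 + 1 + 1 + 1 + 0
= 6


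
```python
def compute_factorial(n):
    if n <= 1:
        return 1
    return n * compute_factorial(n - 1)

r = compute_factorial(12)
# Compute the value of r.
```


compute_factorial(12)
= 12 * compute_factorial(11)
= 12 * 11 * compute_factorial(10)
= 12 * 11 * 10 * compute_factorial(9)
= 12 * 11 * 10 * 9 * compute_factorial(8)
= 12 * 11 * 10 * 9 * 8 * compute_factorial(7)
= 12 * 11 * 10 * 9 * 8 * 7 * compute_factorial(6)
= 12 * 11 * 10 * 9 * 8 * 7 * 6 * compute_factorial(5)
= 12 * 11 * 10 * 9 * 8 * 7 * 6 * 5 * compute_factorial(4)
= 12 * 11 * 10 * 9 * 8 * 7 * 6 * 5 * 4 * compute_factorial(3)
= 12 * 11 * 10 * 9 * 8 * 7 * 6 * 5 * 4 * 3 * compute_factorial(2)
= 12 * 11 * 10 * 9 * 8 * 7 * 6 * 5 * 4 * 3 * 2 * compute_factorial(1)
= 12 * 11 * 10 * 9 * 8 * 7 * 6 * 5 * 4 * 3 * 2 * 1
= 479001600


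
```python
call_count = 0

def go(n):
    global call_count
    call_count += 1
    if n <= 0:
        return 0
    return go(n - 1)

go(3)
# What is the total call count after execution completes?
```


go(3) calls go(2) calls ... calls go(0)
Total calls: 3 + 1 (for base case) = 4


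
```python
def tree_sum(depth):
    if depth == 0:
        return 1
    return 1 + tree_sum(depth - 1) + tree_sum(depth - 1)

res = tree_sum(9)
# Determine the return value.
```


tree_sum(9)
= 1 + tree_sum(8) + tree_sum(8)
= 1 + 2 * tree_sum(8)
tree_sum(k) = 2^(k+1) - 1
tree_sum(0) = 1
tree_sum(1) = 3
tree_sum(2) = 7
tree_sum(3) = 15
tree_sum(4) = 31
tree_sum(9) = 2^10 - 1 = 1023


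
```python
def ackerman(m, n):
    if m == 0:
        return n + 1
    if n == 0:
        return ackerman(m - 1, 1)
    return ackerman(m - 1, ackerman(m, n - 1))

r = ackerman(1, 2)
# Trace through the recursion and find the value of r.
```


ackerman(1, 2)
= ackerman(0, ackerman(1, 1))
First compute ackerman(1, 1) = 3
= ackerman(0, 3)
= 4


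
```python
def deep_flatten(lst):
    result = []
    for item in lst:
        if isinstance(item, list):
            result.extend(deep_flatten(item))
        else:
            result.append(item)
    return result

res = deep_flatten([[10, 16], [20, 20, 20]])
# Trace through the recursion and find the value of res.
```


deep_flatten([[10, 16], [20, 20, 20]])
Processing each element:
  [10, 16] is a list -> deep_flatten recursively -> [10, 16]
  [20, 20, 20] is a list -> deep_flatten recursively -> [20, 20, 20]
= [10, 16, 20, 20, 20]
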